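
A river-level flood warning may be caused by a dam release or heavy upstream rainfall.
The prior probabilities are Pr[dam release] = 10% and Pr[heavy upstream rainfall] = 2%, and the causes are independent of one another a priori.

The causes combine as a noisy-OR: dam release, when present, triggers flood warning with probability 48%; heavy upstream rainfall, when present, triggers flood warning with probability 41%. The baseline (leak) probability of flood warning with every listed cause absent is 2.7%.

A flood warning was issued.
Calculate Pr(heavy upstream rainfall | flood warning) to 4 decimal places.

Pr(heavy upstream rainfall | flood warning) ≈ 0.1116

Under noisy-OR, P(flood warning | causes) = 1 − (1−0.027)·∏(1−qᵢ) over the active causes.
Numerator (weight on configurations with heavy upstream rainfall): 0.007667 + 0.001403 = 0.009070
The normalizing constant is 0.027*0.9*0.98 + 0.42593*0.9*0.02 + 0.49404*0.1*0.98 + 0.701484*0.1*0.02 = 0.081300
Posterior = 0.009070 / 0.081300 ≈ 0.1116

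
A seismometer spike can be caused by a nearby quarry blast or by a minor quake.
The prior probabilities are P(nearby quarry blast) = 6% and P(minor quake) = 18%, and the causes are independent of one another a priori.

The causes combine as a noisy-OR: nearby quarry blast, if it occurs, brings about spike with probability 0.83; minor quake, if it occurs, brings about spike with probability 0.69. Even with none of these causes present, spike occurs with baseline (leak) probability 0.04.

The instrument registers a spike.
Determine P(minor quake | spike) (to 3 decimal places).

P(minor quake | spike) ≈ 0.642

Under noisy-OR, P(spike | causes) = 1 − (1−0.04)·∏(1−qᵢ) over the active causes.
P(spike) = 0.04·0.94·0.82 + 0.7024·0.94·0.18 + 0.8368·0.06·0.82 + 0.949408·0.06·0.18 = 0.030832 + 0.118846 + 0.041171 + 0.010254 = 0.201103
The minor quake-present share is 0.118846 + 0.010254 = 0.129100.
So P(minor quake | spike) = 0.129100/0.201103 ≈ 0.642.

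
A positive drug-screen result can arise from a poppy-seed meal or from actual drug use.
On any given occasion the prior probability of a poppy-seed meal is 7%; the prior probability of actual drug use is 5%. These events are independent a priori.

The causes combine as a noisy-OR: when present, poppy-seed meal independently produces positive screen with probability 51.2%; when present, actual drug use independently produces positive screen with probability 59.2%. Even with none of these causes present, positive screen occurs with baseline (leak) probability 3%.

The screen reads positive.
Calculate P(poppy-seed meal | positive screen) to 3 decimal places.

P(poppy-seed meal | positive screen) ≈ 0.409

Under noisy-OR, P(positive screen | causes) = 1 − (1−0.03)·∏(1−qᵢ) over the active causes.
Sum P(positive screen|·) weighted by the priors over the 4 (poppy-seed meal, actual drug use) configurations:
  P(positive screen) = 0.03*0.93*0.95 + 0.60424*0.93*0.05 + 0.52664*0.07*0.95 + 0.806869*0.07*0.05
        = 0.026505 + 0.028097 + 0.035022 + 0.002824 = 0.092448
Configurations with poppy-seed meal contribute 0.037846, so
  P(poppy-seed meal | positive screen) = 0.037846 / 0.092448 ≈ 0.409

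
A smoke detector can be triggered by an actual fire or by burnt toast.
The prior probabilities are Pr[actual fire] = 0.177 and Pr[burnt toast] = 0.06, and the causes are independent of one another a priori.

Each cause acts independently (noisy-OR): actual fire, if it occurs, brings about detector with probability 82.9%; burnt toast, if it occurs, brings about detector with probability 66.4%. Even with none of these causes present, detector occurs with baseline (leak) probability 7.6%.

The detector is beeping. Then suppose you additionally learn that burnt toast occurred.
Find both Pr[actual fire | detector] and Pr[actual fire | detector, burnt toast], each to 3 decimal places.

Under noisy-OR, P(detector | causes) = 1 − (1−0.076)·∏(1−qᵢ) over the active causes.
Weight on actual fire=true, given the evidence: 0.140091 + 0.010056 = 0.150147
Denominator P(detector): 0.076×0.823×0.94 + 0.689536×0.823×0.06 + 0.841996×0.177×0.94 + 0.946911×0.177×0.06 = 0.242991
Posterior = 0.150147 / 0.242991 ≈ 0.618

Now condition on the additional information:
Numerator (weight on configurations with actual fire): 0.946911·0.177 = 0.167603
The normalizing constant is 0.689536·0.823 + 0.946911·0.177 = 0.735091
Posterior = 0.167603 / 0.735091 ≈ 0.228
— burnt toast explains away the evidence for actual fire.

Pr[actual fire | detector] ≈ 0.618; Pr[actual fire | detector, burnt toast] ≈ 0.228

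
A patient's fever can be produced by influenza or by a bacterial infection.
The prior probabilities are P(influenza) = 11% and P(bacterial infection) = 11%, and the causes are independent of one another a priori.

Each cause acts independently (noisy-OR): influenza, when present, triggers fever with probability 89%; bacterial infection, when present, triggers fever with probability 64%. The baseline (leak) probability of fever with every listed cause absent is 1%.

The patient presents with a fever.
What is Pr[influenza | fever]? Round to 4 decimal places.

Pr[influenza | fever] ≈ 0.5823

Under noisy-OR, P(fever | causes) = 1 − (1−0.01)·∏(1−qᵢ) over the active causes.
P(fever) = 0.01·0.89·0.89 + 0.6436·0.89·0.11 + 0.8911·0.11·0.89 + 0.960796·0.11·0.11 = 0.007921 + 0.063008 + 0.087239 + 0.011626 = 0.169794
The influenza-present share is 0.087239 + 0.011626 = 0.098865.
P(influenza | fever) = 0.098865 / 0.169794 ≈ 0.5823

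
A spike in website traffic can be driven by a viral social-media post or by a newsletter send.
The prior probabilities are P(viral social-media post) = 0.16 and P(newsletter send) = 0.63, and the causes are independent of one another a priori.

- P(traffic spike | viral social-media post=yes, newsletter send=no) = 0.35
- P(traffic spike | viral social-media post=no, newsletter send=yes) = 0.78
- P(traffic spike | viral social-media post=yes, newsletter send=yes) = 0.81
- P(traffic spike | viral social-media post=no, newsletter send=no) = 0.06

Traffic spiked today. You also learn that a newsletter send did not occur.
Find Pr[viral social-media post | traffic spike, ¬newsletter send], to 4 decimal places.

Numerator (weight on configurations with viral social-media post): 0.35·0.16 = 0.056000
Denominator P(traffic spike | ¬newsletter send): 0.06·0.84 + 0.35·0.16 = 0.106400
P(viral social-media post | traffic spike, ¬newsletter send) = 0.056000/0.106400 ≈ 0.5263

Pr[viral social-media post | traffic spike, ¬newsletter send] ≈ 0.5263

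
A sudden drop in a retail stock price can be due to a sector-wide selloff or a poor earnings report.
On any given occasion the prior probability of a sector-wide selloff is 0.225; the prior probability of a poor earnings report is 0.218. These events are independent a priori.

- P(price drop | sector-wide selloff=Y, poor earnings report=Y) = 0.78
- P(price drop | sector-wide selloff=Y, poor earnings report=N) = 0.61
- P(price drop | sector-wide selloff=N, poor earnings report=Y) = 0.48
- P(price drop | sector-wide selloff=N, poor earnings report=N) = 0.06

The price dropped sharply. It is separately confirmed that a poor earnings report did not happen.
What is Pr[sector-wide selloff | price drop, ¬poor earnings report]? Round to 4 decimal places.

Pr[sector-wide selloff | price drop, ¬poor earnings report] ≈ 0.7469

P(price drop | ¬poor earnings report) = 0.06*0.775 + 0.61*0.225 = 0.046500 + 0.137250 = 0.183750
Of this, 0.137250 comes from 0.61*0.225 (the sector-wide selloff=true cases).
Hence the posterior is 0.137250/0.183750 ≈ 0.7469.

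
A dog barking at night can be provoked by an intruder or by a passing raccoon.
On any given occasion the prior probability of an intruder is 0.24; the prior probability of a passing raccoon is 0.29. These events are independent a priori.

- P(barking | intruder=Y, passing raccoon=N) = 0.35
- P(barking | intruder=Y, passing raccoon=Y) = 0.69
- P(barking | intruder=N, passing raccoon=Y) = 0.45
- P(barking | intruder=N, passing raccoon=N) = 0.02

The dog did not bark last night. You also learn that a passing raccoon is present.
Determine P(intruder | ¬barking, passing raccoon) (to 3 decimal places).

Enumerate both values of intruder and weight by the priors:
  P(¬barking | passing raccoon) = 0.55·0.76 + 0.31·0.24
        = 0.418000 + 0.074400 = 0.492400
Keeping only the intruder-present terms gives 0.074400, so
  P(intruder | ¬barking, passing raccoon) = 0.074400 / 0.492400 ≈ 0.151

P(intruder | ¬barking, passing raccoon) ≈ 0.151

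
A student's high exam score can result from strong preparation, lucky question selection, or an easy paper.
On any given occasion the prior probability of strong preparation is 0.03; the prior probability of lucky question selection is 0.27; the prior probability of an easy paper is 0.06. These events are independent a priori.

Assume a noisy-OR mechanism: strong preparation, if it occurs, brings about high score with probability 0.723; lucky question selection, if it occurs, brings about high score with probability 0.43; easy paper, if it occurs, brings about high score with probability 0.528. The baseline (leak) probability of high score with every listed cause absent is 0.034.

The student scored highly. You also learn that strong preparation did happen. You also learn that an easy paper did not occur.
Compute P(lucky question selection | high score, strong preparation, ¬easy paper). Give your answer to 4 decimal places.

P(lucky question selection | high score, strong preparation, ¬easy paper) ≈ 0.2997

Under noisy-OR, P(high score | causes) = 1 − (1−0.034)·∏(1−qᵢ) over the active causes.
Numerator (weight on configurations with lucky question selection): 0.847478*0.27 = 0.228819
The normalizing constant is 0.732418*0.73 + 0.847478*0.27 = 0.763484
Posterior = 0.228819 / 0.763484 ≈ 0.2997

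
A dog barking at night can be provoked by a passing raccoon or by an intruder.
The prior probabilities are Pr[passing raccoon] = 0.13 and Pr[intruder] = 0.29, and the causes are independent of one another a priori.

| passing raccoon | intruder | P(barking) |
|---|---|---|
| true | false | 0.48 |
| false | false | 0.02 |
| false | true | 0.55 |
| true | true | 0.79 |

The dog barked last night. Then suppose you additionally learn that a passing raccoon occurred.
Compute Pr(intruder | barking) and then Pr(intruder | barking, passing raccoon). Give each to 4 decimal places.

Pr(intruder | barking) ≈ 0.7484; Pr(intruder | barking, passing raccoon) ≈ 0.4020

P(barking) = 0.02·0.87·0.71 + 0.55·0.87·0.29 + 0.48·0.13·0.71 + 0.79·0.13·0.29 = 0.012354 + 0.138765 + 0.044304 + 0.029783 = 0.225206
The intruder-present share is 0.138765 + 0.029783 = 0.168548.
P(intruder | barking) = 0.168548 / 0.225206 ≈ 0.7484

With the extra evidence:
Sum P(barking|·) weighted by the priors over both values of intruder:
  P(barking | passing raccoon) = 0.48*0.71 + 0.79*0.29
        = 0.340800 + 0.229100 = 0.569900
Configurations with intruder contribute 0.229100, so
  P(intruder | barking, passing raccoon) = 0.229100 / 0.569900 ≈ 0.4020
This is intercausal reasoning (explaining away): once passing raccoon accounts for the barking, intruder becomes less likely.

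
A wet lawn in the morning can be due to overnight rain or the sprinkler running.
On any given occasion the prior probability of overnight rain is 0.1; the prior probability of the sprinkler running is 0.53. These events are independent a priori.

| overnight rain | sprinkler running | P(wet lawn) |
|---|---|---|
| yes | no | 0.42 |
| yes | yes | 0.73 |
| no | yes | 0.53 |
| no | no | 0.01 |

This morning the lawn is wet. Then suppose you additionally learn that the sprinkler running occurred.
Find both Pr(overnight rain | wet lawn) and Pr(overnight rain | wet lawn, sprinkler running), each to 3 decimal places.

Pr(overnight rain | wet lawn) ≈ 0.185; Pr(overnight rain | wet lawn, sprinkler running) ≈ 0.133

P(wet lawn) = 0.01·0.9·0.47 + 0.53·0.9·0.53 + 0.42·0.1·0.47 + 0.73·0.1·0.53 = 0.004230 + 0.252810 + 0.019740 + 0.038690 = 0.315470
The overnight rain-present share is 0.019740 + 0.038690 = 0.058430.
Hence the posterior is 0.058430/0.315470 ≈ 0.185.

Now also conditioning on sprinkler running=true:
By total probability over both values of overnight rain:
  P(wet lawn | sprinkler running) = 0.53*0.9 + 0.73*0.1
        = 0.477000 + 0.073000 = 0.550000
Keeping only the overnight rain-present terms gives 0.073000, so
  P(overnight rain | wet lawn, sprinkler running) = 0.073000 / 0.550000 ≈ 0.133
This is intercausal reasoning (explaining away): once sprinkler running accounts for the wet lawn, overnight rain becomes less likely.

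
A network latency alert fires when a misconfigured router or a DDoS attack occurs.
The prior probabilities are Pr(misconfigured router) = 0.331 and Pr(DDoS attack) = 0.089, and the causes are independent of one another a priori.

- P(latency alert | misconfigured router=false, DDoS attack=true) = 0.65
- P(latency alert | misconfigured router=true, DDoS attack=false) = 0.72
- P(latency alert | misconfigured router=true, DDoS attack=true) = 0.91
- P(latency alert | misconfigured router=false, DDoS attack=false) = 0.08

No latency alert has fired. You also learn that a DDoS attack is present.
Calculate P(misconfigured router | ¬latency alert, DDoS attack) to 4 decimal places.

Numerator (weight on configurations with misconfigured router): 0.09·0.331 = 0.029790
The normalizing constant is 0.35·0.669 + 0.09·0.331 = 0.263940
Posterior = 0.029790 / 0.263940 ≈ 0.1129

P(misconfigured router | ¬latency alert, DDoS attack) ≈ 0.1129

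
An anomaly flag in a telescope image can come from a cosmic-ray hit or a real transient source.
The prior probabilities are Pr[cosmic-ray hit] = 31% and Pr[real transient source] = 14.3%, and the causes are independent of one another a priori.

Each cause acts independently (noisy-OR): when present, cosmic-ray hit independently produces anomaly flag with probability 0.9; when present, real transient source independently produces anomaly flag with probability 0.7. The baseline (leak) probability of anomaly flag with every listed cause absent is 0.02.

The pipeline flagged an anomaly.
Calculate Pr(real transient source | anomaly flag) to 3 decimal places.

Pr(real transient source | anomaly flag) ≈ 0.309

Under noisy-OR, P(anomaly flag | causes) = 1 − (1−0.02)·∏(1−qᵢ) over the active causes.
By total probability over the 4 (cosmic-ray hit, real transient source) configurations:
  P(anomaly flag) = 0.02*0.69*0.857 + 0.706*0.69*0.143 + 0.902*0.31*0.857 + 0.9706*0.31*0.143
        = 0.011827 + 0.069661 + 0.239634 + 0.043027 = 0.364149
The terms with real transient source present sum to 0.112688, so
  P(real transient source | anomaly flag) = 0.112688 / 0.364149 ≈ 0.309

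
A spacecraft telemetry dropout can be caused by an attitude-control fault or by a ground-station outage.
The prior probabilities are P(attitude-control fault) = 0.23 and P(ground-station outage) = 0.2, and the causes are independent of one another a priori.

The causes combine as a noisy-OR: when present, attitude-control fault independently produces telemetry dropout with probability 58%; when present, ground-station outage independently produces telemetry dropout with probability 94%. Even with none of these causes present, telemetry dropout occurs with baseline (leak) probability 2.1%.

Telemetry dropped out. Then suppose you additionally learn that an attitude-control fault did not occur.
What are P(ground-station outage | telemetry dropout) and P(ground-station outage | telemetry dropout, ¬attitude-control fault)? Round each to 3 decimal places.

P(ground-station outage | telemetry dropout) ≈ 0.610; P(ground-station outage | telemetry dropout, ¬attitude-control fault) ≈ 0.918

Under noisy-OR, P(telemetry dropout | causes) = 1 − (1−0.021)·∏(1−qᵢ) over the active causes.
By total probability over the 4 (attitude-control fault, ground-station outage) configurations:
  P(telemetry dropout) = 0.021·0.77·0.8 + 0.94126·0.77·0.2 + 0.58882·0.23·0.8 + 0.975329·0.23·0.2
        = 0.012936 + 0.144954 + 0.108343 + 0.044865 = 0.311098
Configurations with ground-station outage contribute 0.189819, so
  P(ground-station outage | telemetry dropout) = 0.189819 / 0.311098 ≈ 0.610

Now also conditioning on attitude-control fault≠true:
P(telemetry dropout | ¬attitude-control fault) = 0.021×0.8 + 0.94126×0.2 = 0.016800 + 0.188252 = 0.205052
Of this, 0.188252 comes from 0.94126×0.2 (the ground-station outage=true cases).
Hence the posterior is 0.188252/0.205052 ≈ 0.918.
With attitude-control fault excluded, ground-station outage must carry more of the explanatory weight for the telemetry dropout.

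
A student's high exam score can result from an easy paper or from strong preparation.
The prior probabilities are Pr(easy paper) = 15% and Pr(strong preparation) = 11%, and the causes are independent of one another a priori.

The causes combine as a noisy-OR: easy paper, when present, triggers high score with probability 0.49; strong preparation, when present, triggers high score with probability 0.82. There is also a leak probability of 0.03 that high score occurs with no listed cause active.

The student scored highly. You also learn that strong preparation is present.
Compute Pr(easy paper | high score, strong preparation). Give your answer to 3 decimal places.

Under noisy-OR, P(high score | causes) = 1 − (1−0.03)·∏(1−qᵢ) over the active causes.
By total probability over both values of easy paper:
  P(high score | strong preparation) = 0.8254·0.85 + 0.910954·0.15
        = 0.701590 + 0.136643 = 0.838233
Keeping only the easy paper-present terms gives 0.136643, so
  P(easy paper | high score, strong preparation) = 0.136643 / 0.838233 ≈ 0.163

Pr(easy paper | high score, strong preparation) ≈ 0.163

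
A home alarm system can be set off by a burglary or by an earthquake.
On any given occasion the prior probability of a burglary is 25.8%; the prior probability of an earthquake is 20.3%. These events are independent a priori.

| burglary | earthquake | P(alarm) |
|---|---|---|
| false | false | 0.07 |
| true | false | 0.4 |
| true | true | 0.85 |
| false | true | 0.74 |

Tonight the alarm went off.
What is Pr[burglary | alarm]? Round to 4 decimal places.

Sum P(alarm|·) weighted by the priors over the 4 (burglary, earthquake) configurations:
  P(alarm) = 0.07×0.742×0.797 + 0.74×0.742×0.203 + 0.4×0.258×0.797 + 0.85×0.258×0.203
        = 0.041396 + 0.111463 + 0.082250 + 0.044518 = 0.279627
Keeping only the burglary-present terms gives 0.126768, so
  P(burglary | alarm) = 0.126768 / 0.279627 ≈ 0.4533

Pr[burglary | alarm] ≈ 0.4533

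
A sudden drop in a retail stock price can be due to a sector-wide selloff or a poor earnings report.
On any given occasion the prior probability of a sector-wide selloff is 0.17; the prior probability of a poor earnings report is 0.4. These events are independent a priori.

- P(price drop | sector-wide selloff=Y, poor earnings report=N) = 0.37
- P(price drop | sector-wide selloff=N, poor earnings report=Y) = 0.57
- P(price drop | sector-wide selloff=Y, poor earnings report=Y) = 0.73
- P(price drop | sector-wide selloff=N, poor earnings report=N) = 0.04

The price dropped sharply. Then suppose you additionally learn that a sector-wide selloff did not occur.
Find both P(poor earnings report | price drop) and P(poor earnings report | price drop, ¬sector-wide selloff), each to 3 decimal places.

P(price drop) = 0.04*0.83*0.6 + 0.57*0.83*0.4 + 0.37*0.17*0.6 + 0.73*0.17*0.4 = 0.019920 + 0.189240 + 0.037740 + 0.049640 = 0.296540
Restricting to configurations with poor earnings report present: 0.189240 + 0.049640 = 0.238880.
Hence the posterior is 0.238880/0.296540 ≈ 0.806.

With the extra evidence:
Enumerate both values of poor earnings report and weight by the priors:
  P(price drop | ¬sector-wide selloff) = 0.04*0.6 + 0.57*0.4
        = 0.024000 + 0.228000 = 0.252000
Keeping only the poor earnings report-present terms gives 0.228000, so
  P(poor earnings report | price drop, ¬sector-wide selloff) = 0.228000 / 0.252000 ≈ 0.905
With sector-wide selloff excluded, poor earnings report must carry more of the explanatory weight for the price drop.

P(poor earnings report | price drop) ≈ 0.806; P(poor earnings report | price drop, ¬sector-wide selloff) ≈ 0.905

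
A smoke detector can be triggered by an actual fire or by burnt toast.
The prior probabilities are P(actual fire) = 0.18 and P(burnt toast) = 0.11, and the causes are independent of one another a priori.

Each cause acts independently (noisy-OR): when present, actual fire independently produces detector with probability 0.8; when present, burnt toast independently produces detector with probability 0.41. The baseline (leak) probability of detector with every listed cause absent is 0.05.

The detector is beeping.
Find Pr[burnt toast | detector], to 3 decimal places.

Under noisy-OR, P(detector | causes) = 1 − (1−0.05)·∏(1−qᵢ) over the active causes.
Sum P(detector|·) weighted by the priors over the 4 (actual fire, burnt toast) configurations:
  P(detector) = 0.05*0.82*0.89 + 0.4395*0.82*0.11 + 0.81*0.18*0.89 + 0.8879*0.18*0.11
        = 0.036490 + 0.039643 + 0.129762 + 0.017580 = 0.223475
Configurations with burnt toast contribute 0.057223, so
  P(burnt toast | detector) = 0.057223 / 0.223475 ≈ 0.256

Pr[burnt toast | detector] ≈ 0.256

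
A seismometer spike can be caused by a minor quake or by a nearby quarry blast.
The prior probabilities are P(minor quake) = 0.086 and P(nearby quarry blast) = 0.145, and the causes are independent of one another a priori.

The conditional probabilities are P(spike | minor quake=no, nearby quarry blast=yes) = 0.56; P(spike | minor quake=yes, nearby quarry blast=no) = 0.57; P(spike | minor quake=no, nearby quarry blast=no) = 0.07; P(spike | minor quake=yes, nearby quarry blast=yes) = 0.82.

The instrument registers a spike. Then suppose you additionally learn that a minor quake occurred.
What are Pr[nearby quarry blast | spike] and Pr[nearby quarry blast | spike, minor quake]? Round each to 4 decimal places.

Pr[nearby quarry blast | spike] ≈ 0.4664; Pr[nearby quarry blast | spike, minor quake] ≈ 0.1961

For the numerator, keep only nearby quarry blast=true terms: 0.074217 + 0.010225 = 0.084442
The normalizing constant is 0.07*0.914*0.855 + 0.56*0.914*0.145 + 0.57*0.086*0.855 + 0.82*0.086*0.145 = 0.181057
P(nearby quarry blast | spike) = 0.084442/0.181057 ≈ 0.4664

With the extra evidence:
P(spike | minor quake) = 0.57×0.855 + 0.82×0.145 = 0.487350 + 0.118900 = 0.606250
Of this, 0.118900 comes from 0.82×0.145 (the nearby quarry blast=true cases).
P(nearby quarry blast | spike, minor quake) = 0.118900 / 0.606250 ≈ 0.1961
Conditioning on minor quake lowers the posterior on nearby quarry blast: the classic explaining-away effect in a common-effect structure.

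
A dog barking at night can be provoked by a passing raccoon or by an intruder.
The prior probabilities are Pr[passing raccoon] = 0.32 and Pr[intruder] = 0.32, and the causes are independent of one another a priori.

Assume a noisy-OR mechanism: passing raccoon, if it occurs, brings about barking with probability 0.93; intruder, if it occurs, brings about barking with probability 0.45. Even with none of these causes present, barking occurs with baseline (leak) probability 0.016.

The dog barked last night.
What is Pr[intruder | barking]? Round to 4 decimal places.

Under noisy-OR, P(barking | causes) = 1 − (1−0.016)·∏(1−qᵢ) over the active causes.
P(barking) = 0.016*0.68*0.68 + 0.4588*0.68*0.32 + 0.93112*0.32*0.68 + 0.962116*0.32*0.32 = 0.007398 + 0.099835 + 0.202612 + 0.098521 = 0.408366
Of this, 0.198356 comes from 0.099835 + 0.098521 (the intruder=true cases).
Hence the posterior is 0.198356/0.408366 ≈ 0.4857.

Pr[intruder | barking] ≈ 0.4857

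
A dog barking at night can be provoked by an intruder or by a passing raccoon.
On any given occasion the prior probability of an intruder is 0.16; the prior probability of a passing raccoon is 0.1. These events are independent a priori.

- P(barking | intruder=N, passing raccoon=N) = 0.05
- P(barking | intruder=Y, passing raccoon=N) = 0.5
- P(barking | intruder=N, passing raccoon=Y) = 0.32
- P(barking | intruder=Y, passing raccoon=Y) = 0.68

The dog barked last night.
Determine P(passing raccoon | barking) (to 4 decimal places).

Sum P(barking|·) weighted by the priors over the 4 (intruder, passing raccoon) configurations:
  P(barking) = 0.05·0.84·0.9 + 0.32·0.84·0.1 + 0.5·0.16·0.9 + 0.68·0.16·0.1
        = 0.037800 + 0.026880 + 0.072000 + 0.010880 = 0.147560
The terms with passing raccoon present sum to 0.037760, so
  P(passing raccoon | barking) = 0.037760 / 0.147560 ≈ 0.2559

P(passing raccoon | barking) ≈ 0.2559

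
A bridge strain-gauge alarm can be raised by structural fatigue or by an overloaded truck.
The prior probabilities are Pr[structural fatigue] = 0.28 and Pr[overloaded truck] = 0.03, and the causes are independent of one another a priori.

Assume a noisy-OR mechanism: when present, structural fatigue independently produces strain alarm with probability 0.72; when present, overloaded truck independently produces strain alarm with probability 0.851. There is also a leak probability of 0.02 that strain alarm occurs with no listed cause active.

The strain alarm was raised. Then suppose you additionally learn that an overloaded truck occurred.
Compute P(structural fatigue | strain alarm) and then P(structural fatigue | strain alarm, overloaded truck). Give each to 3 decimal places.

Under noisy-OR, P(strain alarm | causes) = 1 − (1−0.02)·∏(1−qᵢ) over the active causes.
Numerator (weight on configurations with structural fatigue): 0.197073 + 0.008057 = 0.205130
The normalizing constant is 0.02×0.72×0.97 + 0.85398×0.72×0.03 + 0.7256×0.28×0.97 + 0.959114×0.28×0.03 = 0.237544
P(structural fatigue | strain alarm) = 0.205130/0.237544 ≈ 0.864

Now also conditioning on overloaded truck=true:
Numerator (weight on configurations with structural fatigue): 0.959114*0.28 = 0.268552
The normalizing constant is 0.85398*0.72 + 0.959114*0.28 = 0.883418
P(structural fatigue | strain alarm, overloaded truck) = 0.268552/0.883418 ≈ 0.304
The drop from 0.864 to 0.304 is the explaining-away (discounting) effect.

P(structural fatigue | strain alarm) ≈ 0.864; P(structural fatigue | strain alarm, overloaded truck) ≈ 0.304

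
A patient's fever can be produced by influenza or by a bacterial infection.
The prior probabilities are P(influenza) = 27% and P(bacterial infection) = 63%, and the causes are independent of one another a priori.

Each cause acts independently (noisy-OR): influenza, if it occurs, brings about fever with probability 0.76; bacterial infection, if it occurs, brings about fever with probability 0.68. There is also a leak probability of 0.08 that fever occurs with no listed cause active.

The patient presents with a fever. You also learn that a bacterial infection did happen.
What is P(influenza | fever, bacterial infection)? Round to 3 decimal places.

P(influenza | fever, bacterial infection) ≈ 0.328

Under noisy-OR, P(fever | causes) = 1 − (1−0.08)·∏(1−qᵢ) over the active causes.
By total probability over both values of influenza:
  P(fever | bacterial infection) = 0.7056·0.73 + 0.929344·0.27
        = 0.515088 + 0.250923 = 0.766011
Keeping only the influenza-present terms gives 0.250923, so
  P(influenza | fever, bacterial infection) = 0.250923 / 0.766011 ≈ 0.328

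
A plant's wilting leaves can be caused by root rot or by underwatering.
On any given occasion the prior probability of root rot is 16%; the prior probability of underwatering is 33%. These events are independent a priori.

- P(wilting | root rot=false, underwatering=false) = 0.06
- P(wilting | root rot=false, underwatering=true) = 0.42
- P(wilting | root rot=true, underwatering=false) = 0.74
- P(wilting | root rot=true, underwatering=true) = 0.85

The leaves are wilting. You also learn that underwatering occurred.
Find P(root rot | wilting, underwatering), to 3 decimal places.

P(root rot | wilting, underwatering) ≈ 0.278

Sum P(wilting|·) weighted by the priors over both values of root rot:
  P(wilting | underwatering) = 0.42*0.84 + 0.85*0.16
        = 0.352800 + 0.136000 = 0.488800
Keeping only the root rot-present terms gives 0.136000, so
  P(root rot | wilting, underwatering) = 0.136000 / 0.488800 ≈ 0.278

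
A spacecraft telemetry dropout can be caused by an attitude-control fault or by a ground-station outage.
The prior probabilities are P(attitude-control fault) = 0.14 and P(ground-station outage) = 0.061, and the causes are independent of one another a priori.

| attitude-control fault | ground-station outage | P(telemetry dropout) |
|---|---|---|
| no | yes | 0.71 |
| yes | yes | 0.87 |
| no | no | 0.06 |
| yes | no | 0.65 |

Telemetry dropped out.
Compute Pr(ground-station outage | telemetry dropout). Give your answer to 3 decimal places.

Weight on ground-station outage=true, given the evidence: 0.037247 + 0.007430 = 0.044677
Normalizer over all consistent configurations: 0.06*0.86*0.939 + 0.71*0.86*0.061 + 0.65*0.14*0.939 + 0.87*0.14*0.061 = 0.178578
Posterior = 0.044677 / 0.178578 ≈ 0.250

Pr(ground-station outage | telemetry dropout) ≈ 0.250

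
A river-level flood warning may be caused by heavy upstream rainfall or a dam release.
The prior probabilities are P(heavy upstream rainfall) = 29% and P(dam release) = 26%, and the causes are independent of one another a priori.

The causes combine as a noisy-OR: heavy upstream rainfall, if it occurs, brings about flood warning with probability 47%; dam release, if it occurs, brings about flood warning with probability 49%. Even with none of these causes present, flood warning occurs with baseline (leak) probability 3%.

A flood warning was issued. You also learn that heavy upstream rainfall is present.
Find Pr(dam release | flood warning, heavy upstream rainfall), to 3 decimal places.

Under noisy-OR, P(flood warning | causes) = 1 − (1−0.03)·∏(1−qᵢ) over the active causes.
Enumerate both values of dam release and weight by the priors:
  P(flood warning | heavy upstream rainfall) = 0.4859*0.74 + 0.737809*0.26
        = 0.359566 + 0.191830 = 0.551396
Configurations with dam release contribute 0.191830, so
  P(dam release | flood warning, heavy upstream rainfall) = 0.191830 / 0.551396 ≈ 0.348

Pr(dam release | flood warning, heavy upstream rainfall) ≈ 0.348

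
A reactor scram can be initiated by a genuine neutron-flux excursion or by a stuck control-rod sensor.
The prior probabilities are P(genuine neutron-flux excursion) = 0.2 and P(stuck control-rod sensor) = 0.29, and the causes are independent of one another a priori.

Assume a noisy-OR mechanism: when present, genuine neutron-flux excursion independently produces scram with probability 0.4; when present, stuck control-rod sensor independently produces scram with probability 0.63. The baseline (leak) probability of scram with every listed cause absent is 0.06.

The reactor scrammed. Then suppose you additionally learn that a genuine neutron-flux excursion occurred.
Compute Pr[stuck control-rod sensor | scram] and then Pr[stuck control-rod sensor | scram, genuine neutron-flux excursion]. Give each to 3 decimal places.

Pr[stuck control-rod sensor | scram] ≈ 0.673; Pr[stuck control-rod sensor | scram, genuine neutron-flux excursion] ≈ 0.426

Under noisy-OR, P(scram | causes) = 1 − (1−0.06)·∏(1−qᵢ) over the active causes.
Weight on stuck control-rod sensor=true, given the evidence: 0.151310 + 0.045897 = 0.197207
Denominator P(scram): 0.06*0.8*0.71 + 0.6522*0.8*0.29 + 0.436*0.2*0.71 + 0.79132*0.2*0.29 = 0.293199
P(stuck control-rod sensor | scram) = 0.197207/0.293199 ≈ 0.673

Now also conditioning on genuine neutron-flux excursion=true:
P(scram | genuine neutron-flux excursion) = 0.436·0.71 + 0.79132·0.29 = 0.309560 + 0.229483 = 0.539043
Restricting to configurations with stuck control-rod sensor present: 0.79132·0.29 = 0.229483.
Hence the posterior is 0.229483/0.539043 ≈ 0.426.
Conditioning on genuine neutron-flux excursion lowers the posterior on stuck control-rod sensor: the classic explaining-away effect in a common-effect structure.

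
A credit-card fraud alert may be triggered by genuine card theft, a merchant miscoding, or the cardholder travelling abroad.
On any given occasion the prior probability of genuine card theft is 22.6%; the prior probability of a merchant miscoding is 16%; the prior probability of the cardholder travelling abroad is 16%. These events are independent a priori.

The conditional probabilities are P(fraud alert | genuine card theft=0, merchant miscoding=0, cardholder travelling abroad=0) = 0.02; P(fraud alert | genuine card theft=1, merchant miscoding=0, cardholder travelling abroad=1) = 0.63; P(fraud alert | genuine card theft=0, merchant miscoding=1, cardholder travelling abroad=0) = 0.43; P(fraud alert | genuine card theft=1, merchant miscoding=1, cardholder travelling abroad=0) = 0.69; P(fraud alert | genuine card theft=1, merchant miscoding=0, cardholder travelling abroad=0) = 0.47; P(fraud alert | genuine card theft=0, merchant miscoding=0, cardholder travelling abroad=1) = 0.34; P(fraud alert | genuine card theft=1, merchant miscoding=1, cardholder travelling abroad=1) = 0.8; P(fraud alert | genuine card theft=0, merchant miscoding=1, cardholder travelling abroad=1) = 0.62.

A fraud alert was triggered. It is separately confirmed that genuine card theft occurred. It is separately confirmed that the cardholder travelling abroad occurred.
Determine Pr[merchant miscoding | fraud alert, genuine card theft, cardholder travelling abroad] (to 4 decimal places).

P(fraud alert | genuine card theft, cardholder travelling abroad) = 0.63*0.84 + 0.8*0.16 = 0.529200 + 0.128000 = 0.657200
Restricting to configurations with merchant miscoding present: 0.8*0.16 = 0.128000.
Hence the posterior is 0.128000/0.657200 ≈ 0.1948.

Pr[merchant miscoding | fraud alert, genuine card theft, cardholder travelling abroad] ≈ 0.1948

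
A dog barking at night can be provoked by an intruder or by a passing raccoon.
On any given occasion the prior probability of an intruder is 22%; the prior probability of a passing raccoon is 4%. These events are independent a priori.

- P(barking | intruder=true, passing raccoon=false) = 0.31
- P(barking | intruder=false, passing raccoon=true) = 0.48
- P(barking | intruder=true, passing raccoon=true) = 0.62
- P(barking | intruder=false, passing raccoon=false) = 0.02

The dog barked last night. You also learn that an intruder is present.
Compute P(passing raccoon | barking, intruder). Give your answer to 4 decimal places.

P(passing raccoon | barking, intruder) ≈ 0.0769

P(barking | intruder) = 0.31·0.96 + 0.62·0.04 = 0.297600 + 0.024800 = 0.322400
Restricting to configurations with passing raccoon present: 0.62·0.04 = 0.024800.
So P(passing raccoon | barking, intruder) = 0.024800/0.322400 ≈ 0.0769.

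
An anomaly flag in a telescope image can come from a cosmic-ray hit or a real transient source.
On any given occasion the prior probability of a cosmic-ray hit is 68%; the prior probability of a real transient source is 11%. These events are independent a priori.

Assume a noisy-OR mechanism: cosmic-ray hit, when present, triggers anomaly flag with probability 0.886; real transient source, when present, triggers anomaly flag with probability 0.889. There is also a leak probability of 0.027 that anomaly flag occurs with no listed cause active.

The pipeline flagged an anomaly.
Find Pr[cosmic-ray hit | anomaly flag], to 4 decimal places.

Under noisy-OR, P(anomaly flag | causes) = 1 − (1−0.027)·∏(1−qᵢ) over the active causes.
By total probability over the 4 (cosmic-ray hit, real transient source) configurations:
  P(anomaly flag) = 0.027*0.32*0.89 + 0.891997*0.32*0.11 + 0.889078*0.68*0.89 + 0.987688*0.68*0.11
        = 0.007690 + 0.031398 + 0.538070 + 0.073879 = 0.651037
Keeping only the cosmic-ray hit-present terms gives 0.611949, so
  P(cosmic-ray hit | anomaly flag) = 0.611949 / 0.651037 ≈ 0.9400

Pr[cosmic-ray hit | anomaly flag] ≈ 0.9400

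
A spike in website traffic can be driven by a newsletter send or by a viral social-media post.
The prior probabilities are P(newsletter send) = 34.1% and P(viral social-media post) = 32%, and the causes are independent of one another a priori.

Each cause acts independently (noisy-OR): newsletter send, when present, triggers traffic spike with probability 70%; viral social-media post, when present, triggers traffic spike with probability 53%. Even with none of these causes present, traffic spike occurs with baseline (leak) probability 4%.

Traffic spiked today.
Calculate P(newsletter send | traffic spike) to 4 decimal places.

Under noisy-OR, P(traffic spike | causes) = 1 − (1−0.04)·∏(1−qᵢ) over the active causes.
Numerator (weight on configurations with newsletter send): 0.165099 + 0.094350 = 0.259449
Normalizer over all consistent configurations: 0.04·0.659·0.68 + 0.5488·0.659·0.32 + 0.712·0.341·0.68 + 0.86464·0.341·0.32 = 0.393105
P(newsletter send | traffic spike) = 0.259449/0.393105 ≈ 0.6600

P(newsletter send | traffic spike) ≈ 0.6600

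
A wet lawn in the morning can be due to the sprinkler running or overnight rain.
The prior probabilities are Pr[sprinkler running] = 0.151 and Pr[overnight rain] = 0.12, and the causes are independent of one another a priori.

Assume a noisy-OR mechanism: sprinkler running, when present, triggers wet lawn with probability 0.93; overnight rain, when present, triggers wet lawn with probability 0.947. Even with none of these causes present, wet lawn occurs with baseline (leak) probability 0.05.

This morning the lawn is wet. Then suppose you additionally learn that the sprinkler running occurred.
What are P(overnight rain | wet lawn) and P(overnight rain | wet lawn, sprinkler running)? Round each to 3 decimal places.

P(overnight rain | wet lawn) ≈ 0.416; P(overnight rain | wet lawn, sprinkler running) ≈ 0.127

Under noisy-OR, P(wet lawn | causes) = 1 − (1−0.05)·∏(1−qᵢ) over the active causes.
P(wet lawn) = 0.05*0.849*0.88 + 0.94965*0.849*0.12 + 0.9335*0.151*0.88 + 0.996475*0.151*0.12 = 0.037356 + 0.096750 + 0.124043 + 0.018056 = 0.276205
The overnight rain-present share is 0.096750 + 0.018056 = 0.114806.
Hence the posterior is 0.114806/0.276205 ≈ 0.416.

Now condition on the additional information:
Enumerate both values of overnight rain and weight by the priors:
  P(wet lawn | sprinkler running) = 0.9335×0.88 + 0.996475×0.12
        = 0.821480 + 0.119577 = 0.941057
Configurations with overnight rain contribute 0.119577, so
  P(overnight rain | wet lawn, sprinkler running) = 0.119577 / 0.941057 ≈ 0.127
— sprinkler running explains away the evidence for overnight rain.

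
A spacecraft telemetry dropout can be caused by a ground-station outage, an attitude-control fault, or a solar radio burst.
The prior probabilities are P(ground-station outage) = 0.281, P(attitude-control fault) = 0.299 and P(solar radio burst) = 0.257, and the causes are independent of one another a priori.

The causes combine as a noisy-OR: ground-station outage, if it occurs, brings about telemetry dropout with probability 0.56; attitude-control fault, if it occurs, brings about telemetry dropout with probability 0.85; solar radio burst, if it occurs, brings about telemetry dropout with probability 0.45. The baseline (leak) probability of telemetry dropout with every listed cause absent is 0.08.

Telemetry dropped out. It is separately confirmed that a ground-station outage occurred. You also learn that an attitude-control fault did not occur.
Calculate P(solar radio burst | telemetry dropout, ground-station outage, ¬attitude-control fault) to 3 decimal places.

Under noisy-OR, P(telemetry dropout | causes) = 1 − (1−0.08)·∏(1−qᵢ) over the active causes.
Sum P(telemetry dropout|·) weighted by the priors over both values of solar radio burst:
  P(telemetry dropout | ground-station outage, ¬attitude-control fault) = 0.5952·0.743 + 0.77736·0.257
        = 0.442234 + 0.199782 = 0.642016
The terms with solar radio burst present sum to 0.199782, so
  P(solar radio burst | telemetry dropout, ground-station outage, ¬attitude-control fault) = 0.199782 / 0.642016 ≈ 0.311

P(solar radio burst | telemetry dropout, ground-station outage, ¬attitude-control fault) ≈ 0.311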